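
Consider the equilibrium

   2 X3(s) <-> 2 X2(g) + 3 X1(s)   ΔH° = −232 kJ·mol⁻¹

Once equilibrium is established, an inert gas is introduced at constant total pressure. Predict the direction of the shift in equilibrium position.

right

Adding inert gas at constant total pressure expands the volume and lowers every reacting partial pressure. With Δn_gas = 2 − 0 = +2, Q moves away from K toward the side with fewer gas moles, so the system shifts toward the side with more gas moles — to the right.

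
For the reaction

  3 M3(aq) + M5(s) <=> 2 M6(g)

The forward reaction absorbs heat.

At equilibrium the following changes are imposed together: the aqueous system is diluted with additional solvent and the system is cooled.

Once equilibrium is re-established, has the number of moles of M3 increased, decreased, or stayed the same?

increases

Dilution lowers every aqueous concentration by the same factor. Δn_aq = 0 − 3 = -3, so the system shifts toward the side with more dissolved moles — to the left.
The forward reaction is endothermic. Lowering T favours the exothermic direction — shift to the left.
The net shift is to the left. M3 is a reactant, so its amount increases.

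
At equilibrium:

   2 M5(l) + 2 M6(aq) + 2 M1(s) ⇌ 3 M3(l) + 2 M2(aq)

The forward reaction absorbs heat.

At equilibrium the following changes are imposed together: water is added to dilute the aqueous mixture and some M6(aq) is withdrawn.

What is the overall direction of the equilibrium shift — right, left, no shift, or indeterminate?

left

Dilution scales every aqueous concentration by the same factor. Δn_aq = 2 − 2 = 0, so Q is unchanged — no shift.
Removing M6 (aq), a reactant, drives the reaction to the left.
Only the nonzero effect(s) matter; the net shift is to the left.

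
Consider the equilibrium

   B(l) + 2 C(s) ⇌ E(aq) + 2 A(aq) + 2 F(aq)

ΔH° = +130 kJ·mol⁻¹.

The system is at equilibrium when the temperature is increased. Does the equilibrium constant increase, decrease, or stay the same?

K depends on temperature via the van 't Hoff relation. The forward reaction is endothermic, so raising T increases K.

increases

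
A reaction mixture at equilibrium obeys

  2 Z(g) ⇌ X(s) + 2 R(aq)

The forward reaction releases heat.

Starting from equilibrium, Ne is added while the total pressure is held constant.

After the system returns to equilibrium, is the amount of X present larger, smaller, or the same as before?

Adding inert gas at constant total pressure expands the volume and lowers every reacting partial pressure. With Δn_gas = 0 − 2 = -2, Q moves away from K toward the side with fewer gas moles, so the system shifts toward the side with more gas moles — to the left.
The net shift is to the left. X is a product, so its amount decreases.

decreases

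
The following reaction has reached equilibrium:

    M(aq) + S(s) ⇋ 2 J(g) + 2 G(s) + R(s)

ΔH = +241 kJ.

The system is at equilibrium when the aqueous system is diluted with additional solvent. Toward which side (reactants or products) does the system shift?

left

Dilution lowers every aqueous concentration by the same factor. Δn_aq = 0 − 1 = -1, so the system shifts toward the side with more dissolved moles — to the left.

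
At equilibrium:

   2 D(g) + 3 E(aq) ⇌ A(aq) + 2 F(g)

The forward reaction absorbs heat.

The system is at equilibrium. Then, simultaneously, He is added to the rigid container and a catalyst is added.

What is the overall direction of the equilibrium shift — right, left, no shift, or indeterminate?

no shift

At constant volume, adding an inert gas leaves every reacting species' partial pressure unchanged, so Q is unchanged — no shift from this change.
A catalyst speeds both forward and reverse rates equally; it changes neither Q nor K — no shift from this change.
None of the changes alters Q relative to K, so there is no net shift.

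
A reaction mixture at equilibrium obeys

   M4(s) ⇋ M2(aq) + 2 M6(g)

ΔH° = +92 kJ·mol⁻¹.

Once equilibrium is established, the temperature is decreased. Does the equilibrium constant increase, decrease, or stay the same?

decreases

K depends on temperature via the van 't Hoff relation. The forward reaction is endothermic, so lowering T decreases K.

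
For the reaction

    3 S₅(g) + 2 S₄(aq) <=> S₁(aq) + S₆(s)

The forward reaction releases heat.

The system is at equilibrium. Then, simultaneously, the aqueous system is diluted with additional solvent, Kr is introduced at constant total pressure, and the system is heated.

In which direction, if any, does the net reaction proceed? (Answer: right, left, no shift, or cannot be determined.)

left

Dilution lowers every aqueous concentration by the same factor. Δn_aq = 1 − 2 = -1, so the system shifts toward the side with more dissolved moles — to the left.
Adding inert gas at constant total pressure expands the volume and lowers every reacting partial pressure. With Δn_gas = 0 − 3 = -3, Q moves away from K toward the side with fewer gas moles, so the system shifts toward the side with more gas moles — to the left.
The forward reaction is exothermic. Raising T favours the endothermic direction — shift to the left.
All effects act in the same direction — net shift to the left.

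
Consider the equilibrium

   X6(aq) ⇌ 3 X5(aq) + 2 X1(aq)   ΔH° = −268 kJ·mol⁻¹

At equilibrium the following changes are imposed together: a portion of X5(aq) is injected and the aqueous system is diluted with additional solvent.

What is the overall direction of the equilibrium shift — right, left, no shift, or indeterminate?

Adding X5 (aq), a product, drives the reaction to the left.
Dilution lowers every aqueous concentration by the same factor. Δn_aq = 5 − 1 = +4, so the system shifts toward the side with more dissolved moles — to the right.
The individual effects push in opposite directions; without quantitative information the net direction cannot be determined.

cannot be determined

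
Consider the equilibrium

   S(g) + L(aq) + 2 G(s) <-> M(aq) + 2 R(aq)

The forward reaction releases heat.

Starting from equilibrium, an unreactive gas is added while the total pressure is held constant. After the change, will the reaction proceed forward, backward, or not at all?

left

Adding inert gas at constant total pressure expands the volume and lowers every reacting partial pressure. With Δn_gas = 0 − 1 = -1, Q moves away from K toward the side with fewer gas moles, so the system shifts toward the side with more gas moles — to the left.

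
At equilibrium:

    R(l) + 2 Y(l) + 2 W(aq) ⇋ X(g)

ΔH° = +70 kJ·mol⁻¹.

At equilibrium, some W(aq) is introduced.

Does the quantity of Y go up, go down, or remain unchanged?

Adding W (aq), a reactant, drives the reaction to the right.
The net shift is to the right. Y is a reactant, so its amount decreases.

decreases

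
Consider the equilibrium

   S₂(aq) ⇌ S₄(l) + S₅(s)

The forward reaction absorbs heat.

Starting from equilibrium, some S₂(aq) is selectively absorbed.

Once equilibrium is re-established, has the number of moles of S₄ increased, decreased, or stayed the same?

Removing S₂ (aq), a reactant, drives the reaction to the left.
The net shift is to the left. S₄ is a product, so its amount decreases.

decreases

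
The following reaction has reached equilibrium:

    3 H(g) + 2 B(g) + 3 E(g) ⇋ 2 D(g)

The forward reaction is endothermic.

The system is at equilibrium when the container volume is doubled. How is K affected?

unchanged

The equilibrium constant depends only on temperature. This perturbation may move the position of equilibrium, but since T is unchanged, K itself is unchanged.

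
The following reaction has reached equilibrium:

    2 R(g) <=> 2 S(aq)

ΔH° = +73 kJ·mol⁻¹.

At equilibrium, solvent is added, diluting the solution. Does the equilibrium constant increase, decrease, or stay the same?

unchanged

The equilibrium constant depends only on temperature. This perturbation may move the position of equilibrium, but since T is unchanged, K itself is unchanged.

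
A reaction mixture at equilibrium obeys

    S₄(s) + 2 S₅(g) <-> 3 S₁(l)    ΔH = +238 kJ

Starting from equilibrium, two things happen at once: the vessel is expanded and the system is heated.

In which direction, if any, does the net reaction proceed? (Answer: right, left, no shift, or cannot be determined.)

cannot be determined

Gas moles: reactants 2, products 0 (Δn_gas = -2). Expansion shifts the system toward the side with more moles of gas — to the left.
The forward reaction is endothermic. Raising T favours the endothermic direction — shift to the right.
The individual effects push in opposite directions; without quantitative information the net direction cannot be determined.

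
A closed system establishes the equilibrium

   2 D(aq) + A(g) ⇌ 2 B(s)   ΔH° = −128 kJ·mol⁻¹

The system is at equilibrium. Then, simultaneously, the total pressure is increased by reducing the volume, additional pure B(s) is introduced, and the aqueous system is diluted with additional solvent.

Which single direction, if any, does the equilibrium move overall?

Gas moles: reactants 1, products 0 (Δn_gas = -1). Compression shifts the system toward the side with fewer moles of gas — to the right.
B is a pure solid; its activity is 1 regardless of amount, so Q is unaffected — no shift from this change.
Dilution lowers every aqueous concentration by the same factor. Δn_aq = 0 − 2 = -2, so the system shifts toward the side with more dissolved moles — to the left.
The individual effects push in opposite directions; without quantitative information the net direction cannot be determined.

cannot be determined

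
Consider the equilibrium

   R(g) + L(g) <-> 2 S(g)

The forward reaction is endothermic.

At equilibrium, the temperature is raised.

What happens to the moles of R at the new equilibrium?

The forward reaction is endothermic. Raising T favours the endothermic direction — shift to the right.
The net shift is to the right. R is a reactant, so its amount decreases.

decreases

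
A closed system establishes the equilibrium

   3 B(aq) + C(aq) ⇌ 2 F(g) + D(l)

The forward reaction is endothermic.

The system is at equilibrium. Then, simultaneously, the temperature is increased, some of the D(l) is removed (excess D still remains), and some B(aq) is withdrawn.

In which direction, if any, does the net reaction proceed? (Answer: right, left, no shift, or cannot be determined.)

cannot be determined

The forward reaction is endothermic. Raising T favours the endothermic direction — shift to the right.
D is a pure liquid; its activity is 1 regardless of amount, so Q is unaffected — no shift from this change.
Removing B (aq), a reactant, drives the reaction to the left.
The individual effects push in opposite directions; without quantitative information the net direction cannot be determined.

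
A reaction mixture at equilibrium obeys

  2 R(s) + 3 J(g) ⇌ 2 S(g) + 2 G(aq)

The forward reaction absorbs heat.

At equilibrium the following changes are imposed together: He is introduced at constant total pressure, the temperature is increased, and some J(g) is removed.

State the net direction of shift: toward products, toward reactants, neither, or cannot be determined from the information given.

Adding inert gas at constant total pressure expands the volume and lowers every reacting partial pressure. With Δn_gas = 2 − 3 = -1, Q moves away from K toward the side with fewer gas moles, so the system shifts toward the side with more gas moles — to the left.
The forward reaction is endothermic. Raising T favours the endothermic direction — shift to the right.
Removing J (g), a reactant, drives the reaction to the left.
The individual effects push in opposite directions; without quantitative information the net direction cannot be determined.

cannot be determined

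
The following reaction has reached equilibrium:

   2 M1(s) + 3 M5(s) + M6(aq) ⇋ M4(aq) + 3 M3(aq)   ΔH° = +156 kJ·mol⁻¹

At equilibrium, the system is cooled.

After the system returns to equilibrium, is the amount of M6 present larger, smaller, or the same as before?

increases

The forward reaction is endothermic. Lowering T favours the exothermic direction — shift to the left.
The net shift is to the left. M6 is a reactant, so its amount increases.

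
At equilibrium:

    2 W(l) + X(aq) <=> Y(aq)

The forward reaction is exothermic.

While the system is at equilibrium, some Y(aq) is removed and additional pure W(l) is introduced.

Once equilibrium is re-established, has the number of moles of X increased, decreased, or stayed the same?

Removing Y (aq), a product, drives the reaction to the right.
W is a pure liquid; its activity is 1 regardless of amount, so Q is unaffected — no shift from this change.
The net shift is to the right. X is a reactant, so its amount decreases.

decreases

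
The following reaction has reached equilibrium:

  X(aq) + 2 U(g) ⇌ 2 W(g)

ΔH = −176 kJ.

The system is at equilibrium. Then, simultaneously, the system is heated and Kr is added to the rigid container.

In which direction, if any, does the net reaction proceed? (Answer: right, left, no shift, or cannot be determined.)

left

The forward reaction is exothermic. Raising T favours the endothermic direction — shift to the left.
At constant volume, adding an inert gas leaves every reacting species' partial pressure unchanged, so Q is unchanged — no shift from this change.
Only the nonzero effect(s) matter; the net shift is to the left.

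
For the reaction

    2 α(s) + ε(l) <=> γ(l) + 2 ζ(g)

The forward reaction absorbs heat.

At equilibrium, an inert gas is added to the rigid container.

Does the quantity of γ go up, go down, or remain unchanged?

At constant volume, adding an inert gas leaves every reacting species' partial pressure unchanged, so Q is unchanged — no shift from this change.
No net shift occurs, so the amount of γ is unchanged.

unchanged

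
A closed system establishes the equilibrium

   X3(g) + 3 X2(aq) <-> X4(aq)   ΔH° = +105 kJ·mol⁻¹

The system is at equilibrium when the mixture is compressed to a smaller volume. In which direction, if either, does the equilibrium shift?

right

Gas moles: reactants 1, products 0 (Δn_gas = -1). Compression shifts the system toward the side with fewer moles of gas — to the right.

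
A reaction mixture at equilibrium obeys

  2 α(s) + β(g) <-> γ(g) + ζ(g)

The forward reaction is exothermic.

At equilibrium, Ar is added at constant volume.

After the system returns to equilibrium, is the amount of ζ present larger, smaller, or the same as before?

unchanged

At constant volume, adding an inert gas leaves every reacting species' partial pressure unchanged, so Q is unchanged — no shift from this change.
No net shift occurs, so the amount of ζ is unchanged.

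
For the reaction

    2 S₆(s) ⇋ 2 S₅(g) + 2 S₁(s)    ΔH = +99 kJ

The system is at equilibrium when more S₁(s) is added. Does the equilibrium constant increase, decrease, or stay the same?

unchanged

The equilibrium constant depends only on temperature. This perturbation changes neither the position of equilibrium nor K.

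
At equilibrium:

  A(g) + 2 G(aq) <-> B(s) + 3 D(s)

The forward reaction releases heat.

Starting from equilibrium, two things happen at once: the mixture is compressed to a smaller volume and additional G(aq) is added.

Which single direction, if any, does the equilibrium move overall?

Gas moles: reactants 1, products 0 (Δn_gas = -1). Compression shifts the system toward the side with fewer moles of gas — to the right.
Adding G (aq), a reactant, drives the reaction to the right.
All effects act in the same direction — net shift to the right.

right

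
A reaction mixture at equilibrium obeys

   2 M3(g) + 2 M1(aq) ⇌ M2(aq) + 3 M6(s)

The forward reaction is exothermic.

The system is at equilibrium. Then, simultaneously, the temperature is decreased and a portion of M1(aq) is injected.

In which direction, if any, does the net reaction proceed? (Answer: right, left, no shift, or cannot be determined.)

The forward reaction is exothermic. Lowering T favours the exothermic direction — shift to the right.
Adding M1 (aq), a reactant, drives the reaction to the right.
All effects act in the same direction — net shift to the right.

right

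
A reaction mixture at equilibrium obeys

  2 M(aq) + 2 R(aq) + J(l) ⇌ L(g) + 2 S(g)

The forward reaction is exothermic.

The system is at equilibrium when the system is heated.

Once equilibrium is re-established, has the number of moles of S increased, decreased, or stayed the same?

The forward reaction is exothermic. Raising T favours the endothermic direction — shift to the left.
The net shift is to the left. S is a product, so its amount decreases.

decreases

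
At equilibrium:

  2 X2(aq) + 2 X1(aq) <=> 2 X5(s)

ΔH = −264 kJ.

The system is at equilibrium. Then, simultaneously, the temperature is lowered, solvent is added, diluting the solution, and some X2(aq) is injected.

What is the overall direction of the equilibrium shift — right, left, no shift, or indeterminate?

The forward reaction is exothermic. Lowering T favours the exothermic direction — shift to the right.
Dilution lowers every aqueous concentration by the same factor. Δn_aq = 0 − 4 = -4, so the system shifts toward the side with more dissolved moles — to the left.
Adding X2 (aq), a reactant, drives the reaction to the right.
The individual effects push in opposite directions; without quantitative information the net direction cannot be determined.

cannot be determined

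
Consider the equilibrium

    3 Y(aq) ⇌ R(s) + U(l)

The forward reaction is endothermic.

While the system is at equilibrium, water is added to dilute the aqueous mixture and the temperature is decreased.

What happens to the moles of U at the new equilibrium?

Dilution lowers every aqueous concentration by the same factor. Δn_aq = 0 − 3 = -3, so the system shifts toward the side with more dissolved moles — to the left.
The forward reaction is endothermic. Lowering T favours the exothermic direction — shift to the left.
The net shift is to the left. U is a product, so its amount decreases.

decreases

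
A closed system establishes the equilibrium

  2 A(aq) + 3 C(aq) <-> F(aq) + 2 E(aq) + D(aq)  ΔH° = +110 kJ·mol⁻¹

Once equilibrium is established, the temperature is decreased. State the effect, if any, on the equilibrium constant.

decreases

K depends on temperature via the van 't Hoff relation. The forward reaction is endothermic, so lowering T decreases K.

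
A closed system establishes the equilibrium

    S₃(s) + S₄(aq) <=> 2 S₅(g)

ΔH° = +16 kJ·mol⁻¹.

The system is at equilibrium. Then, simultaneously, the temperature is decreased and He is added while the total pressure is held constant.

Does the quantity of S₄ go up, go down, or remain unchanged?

The forward reaction is endothermic. Lowering T favours the exothermic direction — shift to the left.
Adding inert gas at constant total pressure expands the volume and lowers every reacting partial pressure. With Δn_gas = 2 − 0 = +2, Q moves away from K toward the side with fewer gas moles, so the system shifts toward the side with more gas moles — to the right.
The two effects oppose each other, so the net shift — and hence the change in S₄ — cannot be determined from the given information.

cannot be determined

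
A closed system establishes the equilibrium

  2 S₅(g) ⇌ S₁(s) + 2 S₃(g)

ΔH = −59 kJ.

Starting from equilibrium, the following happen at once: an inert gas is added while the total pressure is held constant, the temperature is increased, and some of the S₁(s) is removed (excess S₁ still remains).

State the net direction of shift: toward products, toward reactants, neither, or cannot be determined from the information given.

left

Adding inert gas at constant total pressure expands the volume, scaling every reacting partial pressure by the same factor. Δn_gas = 2 − 2 = 0, so Q is unchanged — no shift.
The forward reaction is exothermic. Raising T favours the endothermic direction — shift to the left.
S₁ is a pure solid; its activity is 1 regardless of amount, so Q is unaffected — no shift from this change.
Only the nonzero effect(s) matter; the net shift is to the left.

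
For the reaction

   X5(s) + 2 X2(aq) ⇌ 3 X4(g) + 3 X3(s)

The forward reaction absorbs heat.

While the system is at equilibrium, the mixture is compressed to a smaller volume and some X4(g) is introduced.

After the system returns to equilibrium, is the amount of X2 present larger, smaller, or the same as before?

Gas moles: reactants 0, products 3 (Δn_gas = +3). Compression shifts the system toward the side with fewer moles of gas — to the left.
Adding X4 (g), a product, drives the reaction to the left.
The net shift is to the left. X2 is a reactant, so its amount increases.

increases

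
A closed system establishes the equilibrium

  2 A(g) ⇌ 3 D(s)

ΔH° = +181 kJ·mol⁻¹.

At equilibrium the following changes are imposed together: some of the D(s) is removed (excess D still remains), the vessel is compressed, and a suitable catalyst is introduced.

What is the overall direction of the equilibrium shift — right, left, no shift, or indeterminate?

right

D is a pure solid; its activity is 1 regardless of amount, so Q is unaffected — no shift from this change.
Gas moles: reactants 2, products 0 (Δn_gas = -2). Compression shifts the system toward the side with fewer moles of gas — to the right.
A catalyst speeds both forward and reverse rates equally; it changes neither Q nor K — no shift from this change.
Only the nonzero effect(s) matter; the net shift is to the right.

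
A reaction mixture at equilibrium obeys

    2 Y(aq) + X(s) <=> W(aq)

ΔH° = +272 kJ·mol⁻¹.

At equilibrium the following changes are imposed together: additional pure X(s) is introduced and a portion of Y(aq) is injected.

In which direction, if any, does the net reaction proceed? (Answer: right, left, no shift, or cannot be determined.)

X is a pure solid; its activity is 1 regardless of amount, so Q is unaffected — no shift from this change.
Adding Y (aq), a reactant, drives the reaction to the right.
Only the nonzero effect(s) matter; the net shift is to the right.

right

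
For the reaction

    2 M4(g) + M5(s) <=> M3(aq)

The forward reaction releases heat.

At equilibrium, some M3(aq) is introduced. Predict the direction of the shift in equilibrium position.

Adding M3 (aq), a product, drives the reaction to the left.

left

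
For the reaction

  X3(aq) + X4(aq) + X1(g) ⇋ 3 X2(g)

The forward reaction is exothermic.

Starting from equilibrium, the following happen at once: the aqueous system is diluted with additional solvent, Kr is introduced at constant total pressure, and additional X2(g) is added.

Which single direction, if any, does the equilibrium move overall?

cannot be determined

Dilution lowers every aqueous concentration by the same factor. Δn_aq = 0 − 2 = -2, so the system shifts toward the side with more dissolved moles — to the left.
Adding inert gas at constant total pressure expands the volume and lowers every reacting partial pressure. With Δn_gas = 3 − 1 = +2, Q moves away from K toward the side with fewer gas moles, so the system shifts toward the side with more gas moles — to the right.
Adding X2 (g), a product, drives the reaction to the left.
The individual effects push in opposite directions; without quantitative information the net direction cannot be determined.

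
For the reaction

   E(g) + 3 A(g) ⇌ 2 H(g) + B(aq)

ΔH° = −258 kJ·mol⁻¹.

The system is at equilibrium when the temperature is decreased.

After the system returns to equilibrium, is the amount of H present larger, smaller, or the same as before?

increases

The forward reaction is exothermic. Lowering T favours the exothermic direction — shift to the right.
The net shift is to the right. H is a product, so its amount increases.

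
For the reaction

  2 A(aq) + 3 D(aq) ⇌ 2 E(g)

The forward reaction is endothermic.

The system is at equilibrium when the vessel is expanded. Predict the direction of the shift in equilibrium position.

right

Gas moles: reactants 0, products 2 (Δn_gas = +2). Expansion shifts the system toward the side with more moles of gas — to the right.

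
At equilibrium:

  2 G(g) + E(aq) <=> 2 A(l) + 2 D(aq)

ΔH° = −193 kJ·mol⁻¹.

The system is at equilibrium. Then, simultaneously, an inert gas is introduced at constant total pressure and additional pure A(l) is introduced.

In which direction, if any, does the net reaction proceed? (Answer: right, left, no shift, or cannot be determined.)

Adding inert gas at constant total pressure expands the volume and lowers every reacting partial pressure. With Δn_gas = 0 − 2 = -2, Q moves away from K toward the side with fewer gas moles, so the system shifts toward the side with more gas moles — to the left.
A is a pure liquid; its activity is 1 regardless of amount, so Q is unaffected — no shift from this change.
Only the nonzero effect(s) matter; the net shift is to the left.

left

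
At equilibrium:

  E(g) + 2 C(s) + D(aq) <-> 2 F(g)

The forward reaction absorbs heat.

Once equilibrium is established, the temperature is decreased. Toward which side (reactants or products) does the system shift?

left

The forward reaction is endothermic. Lowering T favours the exothermic direction — shift to the left.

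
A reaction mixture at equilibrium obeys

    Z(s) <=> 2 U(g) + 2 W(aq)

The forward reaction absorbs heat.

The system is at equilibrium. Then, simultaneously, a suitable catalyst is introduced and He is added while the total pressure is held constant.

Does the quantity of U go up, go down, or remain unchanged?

increases

A catalyst speeds both forward and reverse rates equally; it changes neither Q nor K — no shift from this change.
Adding inert gas at constant total pressure expands the volume and lowers every reacting partial pressure. With Δn_gas = 2 − 0 = +2, Q moves away from K toward the side with fewer gas moles, so the system shifts toward the side with more gas moles — to the right.
The net shift is to the right. U is a product, so its amount increases.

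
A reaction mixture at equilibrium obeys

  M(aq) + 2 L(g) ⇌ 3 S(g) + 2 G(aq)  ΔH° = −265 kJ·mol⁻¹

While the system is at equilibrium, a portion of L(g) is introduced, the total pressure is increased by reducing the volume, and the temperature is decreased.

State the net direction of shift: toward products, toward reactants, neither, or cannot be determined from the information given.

Adding L (g), a reactant, drives the reaction to the right.
Gas moles: reactants 2, products 3 (Δn_gas = +1). Compression shifts the system toward the side with fewer moles of gas — to the left.
The forward reaction is exothermic. Lowering T favours the exothermic direction — shift to the right.
The individual effects push in opposite directions; without quantitative information the net direction cannot be determined.

cannot be determined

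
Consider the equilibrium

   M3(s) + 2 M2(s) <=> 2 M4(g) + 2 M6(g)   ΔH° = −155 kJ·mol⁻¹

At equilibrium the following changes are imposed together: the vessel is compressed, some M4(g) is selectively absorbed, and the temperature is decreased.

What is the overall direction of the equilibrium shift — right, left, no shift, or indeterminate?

cannot be determined

Gas moles: reactants 0, products 4 (Δn_gas = +4). Compression shifts the system toward the side with fewer moles of gas — to the left.
Removing M4 (g), a product, drives the reaction to the right.
The forward reaction is exothermic. Lowering T favours the exothermic direction — shift to the right.
The individual effects push in opposite directions; without quantitative information the net direction cannot be determined.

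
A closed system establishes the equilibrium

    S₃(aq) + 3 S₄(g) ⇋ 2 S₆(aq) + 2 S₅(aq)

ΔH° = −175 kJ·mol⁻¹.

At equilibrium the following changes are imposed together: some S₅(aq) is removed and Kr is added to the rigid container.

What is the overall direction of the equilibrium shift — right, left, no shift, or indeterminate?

Removing S₅ (aq), a product, drives the reaction to the right.
At constant volume, adding an inert gas leaves every reacting species' partial pressure unchanged, so Q is unchanged — no shift from this change.
Only the nonzero effect(s) matter; the net shift is to the right.

right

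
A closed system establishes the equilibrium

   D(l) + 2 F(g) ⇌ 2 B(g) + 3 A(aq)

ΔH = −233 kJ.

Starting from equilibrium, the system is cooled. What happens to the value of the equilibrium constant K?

K depends on temperature via the van 't Hoff relation. The forward reaction is exothermic, so lowering T increases K.

increases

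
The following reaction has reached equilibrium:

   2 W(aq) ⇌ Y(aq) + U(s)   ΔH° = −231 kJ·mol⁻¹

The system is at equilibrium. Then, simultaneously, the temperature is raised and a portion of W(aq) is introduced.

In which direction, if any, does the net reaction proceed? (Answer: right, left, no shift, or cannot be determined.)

cannot be determined

The forward reaction is exothermic. Raising T favours the endothermic direction — shift to the left.
Adding W (aq), a reactant, drives the reaction to the right.
The individual effects push in opposite directions; without quantitative information the net direction cannot be determined.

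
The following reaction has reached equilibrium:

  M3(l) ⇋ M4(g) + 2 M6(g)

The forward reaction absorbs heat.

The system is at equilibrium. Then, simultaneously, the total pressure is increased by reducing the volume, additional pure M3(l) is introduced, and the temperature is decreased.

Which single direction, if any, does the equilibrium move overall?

Gas moles: reactants 0, products 3 (Δn_gas = +3). Compression shifts the system toward the side with fewer moles of gas — to the left.
M3 is a pure liquid; its activity is 1 regardless of amount, so Q is unaffected — no shift from this change.
The forward reaction is endothermic. Lowering T favours the exothermic direction — shift to the left.
Only the nonzero effect(s) matter; the net shift is to the left.

left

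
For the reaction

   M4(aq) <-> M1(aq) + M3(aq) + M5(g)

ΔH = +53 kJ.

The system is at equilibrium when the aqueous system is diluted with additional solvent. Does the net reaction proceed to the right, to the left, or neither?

Dilution lowers every aqueous concentration by the same factor. Δn_aq = 2 − 1 = +1, so the system shifts toward the side with more dissolved moles — to the right.

right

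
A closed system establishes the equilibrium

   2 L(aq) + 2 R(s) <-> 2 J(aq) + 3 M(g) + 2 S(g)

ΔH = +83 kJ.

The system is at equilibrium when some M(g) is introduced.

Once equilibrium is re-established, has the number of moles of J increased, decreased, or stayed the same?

Adding M (g), a product, drives the reaction to the left.
The net shift is to the left. J is a product, so its amount decreases.

decreases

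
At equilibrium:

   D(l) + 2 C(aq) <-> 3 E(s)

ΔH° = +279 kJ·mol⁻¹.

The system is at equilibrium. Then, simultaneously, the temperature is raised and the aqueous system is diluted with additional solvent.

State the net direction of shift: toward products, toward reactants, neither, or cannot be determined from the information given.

The forward reaction is endothermic. Raising T favours the endothermic direction — shift to the right.
Dilution lowers every aqueous concentration by the same factor. Δn_aq = 0 − 2 = -2, so the system shifts toward the side with more dissolved moles — to the left.
The individual effects push in opposite directions; without quantitative information the net direction cannot be determined.

cannot be determined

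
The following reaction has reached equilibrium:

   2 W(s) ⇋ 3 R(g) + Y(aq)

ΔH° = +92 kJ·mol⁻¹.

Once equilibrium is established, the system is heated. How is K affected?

increases

K depends on temperature via the van 't Hoff relation. The forward reaction is endothermic, so raising T increases K.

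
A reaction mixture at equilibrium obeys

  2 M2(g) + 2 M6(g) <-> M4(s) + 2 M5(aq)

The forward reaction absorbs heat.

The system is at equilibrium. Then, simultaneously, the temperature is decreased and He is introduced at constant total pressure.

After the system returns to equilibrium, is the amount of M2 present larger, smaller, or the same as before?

The forward reaction is endothermic. Lowering T favours the exothermic direction — shift to the left.
Adding inert gas at constant total pressure expands the volume and lowers every reacting partial pressure. With Δn_gas = 0 − 4 = -4, Q moves away from K toward the side with fewer gas moles, so the system shifts toward the side with more gas moles — to the left.
The net shift is to the left. M2 is a reactant, so its amount increases.

increases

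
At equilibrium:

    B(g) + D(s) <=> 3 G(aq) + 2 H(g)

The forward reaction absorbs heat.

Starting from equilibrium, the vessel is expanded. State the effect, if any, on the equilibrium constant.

unchanged

The equilibrium constant depends only on temperature. This perturbation may move the position of equilibrium, but since T is unchanged, K itself is unchanged.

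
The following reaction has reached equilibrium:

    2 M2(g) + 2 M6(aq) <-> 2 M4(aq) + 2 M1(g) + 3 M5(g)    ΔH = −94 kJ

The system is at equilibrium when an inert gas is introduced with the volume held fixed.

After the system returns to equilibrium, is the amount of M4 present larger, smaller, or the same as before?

At constant volume, adding an inert gas leaves every reacting species' partial pressure unchanged, so Q is unchanged — no shift from this change.
No net shift occurs, so the amount of M4 is unchanged.

unchanged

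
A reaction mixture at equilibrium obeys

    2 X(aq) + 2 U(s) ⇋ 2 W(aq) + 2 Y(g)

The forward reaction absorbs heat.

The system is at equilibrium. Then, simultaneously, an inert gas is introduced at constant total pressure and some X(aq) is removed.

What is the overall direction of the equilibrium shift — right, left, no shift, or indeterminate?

Adding inert gas at constant total pressure expands the volume and lowers every reacting partial pressure. With Δn_gas = 2 − 0 = +2, Q moves away from K toward the side with fewer gas moles, so the system shifts toward the side with more gas moles — to the right.
Removing X (aq), a reactant, drives the reaction to the left.
The individual effects push in opposite directions; without quantitative information the net direction cannot be determined.

cannot be determined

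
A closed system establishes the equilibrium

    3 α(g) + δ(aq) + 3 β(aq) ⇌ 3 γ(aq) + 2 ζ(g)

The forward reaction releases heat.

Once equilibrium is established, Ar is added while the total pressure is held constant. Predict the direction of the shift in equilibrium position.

Adding inert gas at constant total pressure expands the volume and lowers every reacting partial pressure. With Δn_gas = 2 − 3 = -1, Q moves away from K toward the side with fewer gas moles, so the system shifts toward the side with more gas moles — to the left.

left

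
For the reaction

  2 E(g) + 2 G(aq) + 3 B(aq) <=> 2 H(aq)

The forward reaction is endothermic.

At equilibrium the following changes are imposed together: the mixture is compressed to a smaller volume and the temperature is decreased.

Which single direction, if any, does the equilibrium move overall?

cannot be determined

Gas moles: reactants 2, products 0 (Δn_gas = -2). Compression shifts the system toward the side with fewer moles of gas — to the right.
The forward reaction is endothermic. Lowering T favours the exothermic direction — shift to the left.
The individual effects push in opposite directions; without quantitative information the net direction cannot be determined.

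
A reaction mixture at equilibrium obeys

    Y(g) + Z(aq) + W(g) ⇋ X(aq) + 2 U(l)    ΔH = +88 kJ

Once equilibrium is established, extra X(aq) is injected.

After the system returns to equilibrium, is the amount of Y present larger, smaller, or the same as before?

increases

Adding X (aq), a product, drives the reaction to the left.
The net shift is to the left. Y is a reactant, so its amount increases.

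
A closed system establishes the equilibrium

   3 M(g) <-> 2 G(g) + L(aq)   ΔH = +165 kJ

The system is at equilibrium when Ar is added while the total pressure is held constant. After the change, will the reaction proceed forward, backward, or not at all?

Adding inert gas at constant total pressure expands the volume and lowers every reacting partial pressure. With Δn_gas = 2 − 3 = -1, Q moves away from K toward the side with fewer gas moles, so the system shifts toward the side with more gas moles — to the left.

left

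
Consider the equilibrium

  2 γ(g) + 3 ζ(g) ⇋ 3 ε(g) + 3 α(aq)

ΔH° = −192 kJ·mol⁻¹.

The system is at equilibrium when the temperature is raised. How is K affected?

decreases

K depends on temperature via the van 't Hoff relation. The forward reaction is exothermic, so raising T decreases K.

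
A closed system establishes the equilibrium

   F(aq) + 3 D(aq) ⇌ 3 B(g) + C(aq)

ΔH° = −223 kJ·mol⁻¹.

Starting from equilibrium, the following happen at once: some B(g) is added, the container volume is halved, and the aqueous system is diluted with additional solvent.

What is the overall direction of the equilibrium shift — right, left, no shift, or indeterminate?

left

Adding B (g), a product, drives the reaction to the left.
Gas moles: reactants 0, products 3 (Δn_gas = +3). Compression shifts the system toward the side with fewer moles of gas — to the left.
Dilution lowers every aqueous concentration by the same factor. Δn_aq = 1 − 4 = -3, so the system shifts toward the side with more dissolved moles — to the left.
All effects act in the same direction — net shift to the left.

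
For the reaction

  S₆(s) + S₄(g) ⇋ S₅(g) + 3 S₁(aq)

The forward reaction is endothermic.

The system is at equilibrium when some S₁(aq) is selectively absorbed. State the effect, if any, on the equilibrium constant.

The equilibrium constant depends only on temperature. This perturbation may move the position of equilibrium, but since T is unchanged, K itself is unchanged.

unchanged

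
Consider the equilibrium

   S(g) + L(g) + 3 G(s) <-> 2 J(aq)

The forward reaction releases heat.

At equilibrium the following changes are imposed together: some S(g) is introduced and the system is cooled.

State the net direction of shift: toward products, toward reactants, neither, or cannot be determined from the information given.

right

Adding S (g), a reactant, drives the reaction to the right.
The forward reaction is exothermic. Lowering T favours the exothermic direction — shift to the right.
All effects act in the same direction — net shift to the right.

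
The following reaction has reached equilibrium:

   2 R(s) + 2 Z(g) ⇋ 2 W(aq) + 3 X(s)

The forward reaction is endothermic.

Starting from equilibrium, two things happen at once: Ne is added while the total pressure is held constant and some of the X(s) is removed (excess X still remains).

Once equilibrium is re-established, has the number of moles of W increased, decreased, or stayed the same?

Adding inert gas at constant total pressure expands the volume and lowers every reacting partial pressure. With Δn_gas = 0 − 2 = -2, Q moves away from K toward the side with fewer gas moles, so the system shifts toward the side with more gas moles — to the left.
X is a pure solid; its activity is 1 regardless of amount, so Q is unaffected — no shift from this change.
The net shift is to the left. W is a product, so its amount decreases.

decreases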